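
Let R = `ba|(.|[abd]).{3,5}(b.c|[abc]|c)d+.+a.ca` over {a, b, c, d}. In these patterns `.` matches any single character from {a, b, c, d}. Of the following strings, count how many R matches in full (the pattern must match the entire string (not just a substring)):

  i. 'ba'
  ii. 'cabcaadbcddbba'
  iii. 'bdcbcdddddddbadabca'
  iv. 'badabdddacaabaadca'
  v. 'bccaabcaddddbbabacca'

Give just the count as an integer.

i → match
ii → no match
iii → match
iv → match
v → no match
Total matched: 3

3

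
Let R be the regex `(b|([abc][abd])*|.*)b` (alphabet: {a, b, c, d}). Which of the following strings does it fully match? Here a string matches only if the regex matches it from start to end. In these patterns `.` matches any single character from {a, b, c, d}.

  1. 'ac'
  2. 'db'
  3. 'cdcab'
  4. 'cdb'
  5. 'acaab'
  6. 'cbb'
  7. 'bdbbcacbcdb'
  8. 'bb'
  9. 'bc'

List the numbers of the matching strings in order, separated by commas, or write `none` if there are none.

2, 3, 4, 5, 6, 7, 8

1. 'ac' → no match — must end with 'b'
2. 'db' → match
3. 'cdcab' → match
4. 'cdb' → match
5. 'acaab' → match
6. 'cbb' → match
7. 'bdbbcacbcdb' → match
8. 'bb' → match
9. 'bc' → no match — must end with 'b'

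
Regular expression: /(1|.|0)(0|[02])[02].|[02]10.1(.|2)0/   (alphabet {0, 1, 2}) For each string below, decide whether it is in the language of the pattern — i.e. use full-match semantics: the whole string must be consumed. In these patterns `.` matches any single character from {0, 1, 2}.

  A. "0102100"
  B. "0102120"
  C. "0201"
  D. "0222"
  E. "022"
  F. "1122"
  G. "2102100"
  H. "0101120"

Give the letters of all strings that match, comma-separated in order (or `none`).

A, B, C, D, G, H

A → match
B → match
C → match
D → match
E → no match
F → no match
G → match
H → match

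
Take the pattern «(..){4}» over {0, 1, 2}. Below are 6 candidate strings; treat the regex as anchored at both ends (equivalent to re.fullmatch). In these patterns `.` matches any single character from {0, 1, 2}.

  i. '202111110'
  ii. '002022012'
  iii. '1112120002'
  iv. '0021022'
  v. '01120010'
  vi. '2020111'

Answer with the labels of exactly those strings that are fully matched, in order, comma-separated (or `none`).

v

i → no match
ii → no match
iii → no match
iv → no match
v → match
vi → no match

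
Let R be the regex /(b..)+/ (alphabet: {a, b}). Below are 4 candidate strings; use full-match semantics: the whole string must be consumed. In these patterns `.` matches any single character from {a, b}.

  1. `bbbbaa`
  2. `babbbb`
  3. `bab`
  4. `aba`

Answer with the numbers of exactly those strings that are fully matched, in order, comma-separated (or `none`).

1, 2, 3

1 → match
2 → match
3 → match
4 → no match — must start with `b`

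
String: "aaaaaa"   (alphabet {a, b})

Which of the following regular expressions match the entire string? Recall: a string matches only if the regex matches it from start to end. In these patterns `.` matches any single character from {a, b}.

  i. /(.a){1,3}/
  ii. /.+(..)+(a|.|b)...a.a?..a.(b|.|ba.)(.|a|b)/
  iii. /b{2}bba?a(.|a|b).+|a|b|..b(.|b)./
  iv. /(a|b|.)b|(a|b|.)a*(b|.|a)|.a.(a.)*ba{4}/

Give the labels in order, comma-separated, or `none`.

i → match
ii → no match
iii → no match
iv → match

i, iv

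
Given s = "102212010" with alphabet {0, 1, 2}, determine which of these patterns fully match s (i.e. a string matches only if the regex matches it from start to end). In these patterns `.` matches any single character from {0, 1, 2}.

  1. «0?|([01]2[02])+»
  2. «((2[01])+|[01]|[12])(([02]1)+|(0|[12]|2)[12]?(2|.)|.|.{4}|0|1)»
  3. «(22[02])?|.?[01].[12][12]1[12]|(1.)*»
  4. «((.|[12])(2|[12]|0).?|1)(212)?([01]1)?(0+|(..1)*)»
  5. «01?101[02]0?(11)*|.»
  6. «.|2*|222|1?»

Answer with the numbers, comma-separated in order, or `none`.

1 → no match
2 → no match
3 → no match
4 → match
5 → no match
6 → no match

4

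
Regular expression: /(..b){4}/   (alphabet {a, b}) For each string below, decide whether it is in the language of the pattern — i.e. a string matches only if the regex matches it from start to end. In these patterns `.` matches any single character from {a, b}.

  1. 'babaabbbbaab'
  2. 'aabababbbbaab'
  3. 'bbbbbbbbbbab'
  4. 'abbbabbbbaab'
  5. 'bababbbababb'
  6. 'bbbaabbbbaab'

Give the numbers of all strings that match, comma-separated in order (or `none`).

1 → match
2 → no match
3 → match
4 → match
5 → match
6 → match

1, 3, 4, 5, 6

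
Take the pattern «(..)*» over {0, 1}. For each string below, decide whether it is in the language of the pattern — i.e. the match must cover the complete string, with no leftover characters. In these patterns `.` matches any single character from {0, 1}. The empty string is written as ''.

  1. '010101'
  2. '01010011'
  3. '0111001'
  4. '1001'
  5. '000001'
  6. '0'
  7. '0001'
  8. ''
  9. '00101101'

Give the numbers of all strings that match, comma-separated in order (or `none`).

1 → match
2 → match
3 → no match
4 → match
5 → match
6 → no match
7 → match
8 → match
9 → match

1, 2, 4, 5, 7, 8, 9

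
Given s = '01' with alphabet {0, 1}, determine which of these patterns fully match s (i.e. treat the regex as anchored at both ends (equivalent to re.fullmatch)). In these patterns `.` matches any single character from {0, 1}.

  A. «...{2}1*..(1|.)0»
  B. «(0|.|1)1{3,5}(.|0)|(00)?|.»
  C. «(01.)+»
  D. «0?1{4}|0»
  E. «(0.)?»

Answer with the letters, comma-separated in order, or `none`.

A → no match — must end with '0'
B → no match
C → no match
D → no match
E → match

E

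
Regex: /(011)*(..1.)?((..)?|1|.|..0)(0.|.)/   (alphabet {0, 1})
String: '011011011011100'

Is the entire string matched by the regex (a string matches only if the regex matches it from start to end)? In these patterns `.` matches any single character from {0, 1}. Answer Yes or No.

Yes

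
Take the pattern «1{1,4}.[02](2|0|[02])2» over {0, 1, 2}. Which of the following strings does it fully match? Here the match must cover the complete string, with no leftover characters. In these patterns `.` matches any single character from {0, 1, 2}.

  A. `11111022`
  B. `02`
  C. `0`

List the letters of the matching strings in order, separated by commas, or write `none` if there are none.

A → match
B → no match — must start with `1`
C → no match — must start with `1`

A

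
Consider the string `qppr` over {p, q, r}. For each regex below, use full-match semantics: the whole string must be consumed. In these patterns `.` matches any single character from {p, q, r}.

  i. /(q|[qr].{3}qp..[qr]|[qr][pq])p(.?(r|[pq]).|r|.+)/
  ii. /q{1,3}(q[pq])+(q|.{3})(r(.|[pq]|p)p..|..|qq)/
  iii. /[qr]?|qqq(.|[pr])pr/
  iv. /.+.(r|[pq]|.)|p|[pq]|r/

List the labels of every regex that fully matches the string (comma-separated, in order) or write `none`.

i → match
ii → no match
iii → no match
iv → match

i, iv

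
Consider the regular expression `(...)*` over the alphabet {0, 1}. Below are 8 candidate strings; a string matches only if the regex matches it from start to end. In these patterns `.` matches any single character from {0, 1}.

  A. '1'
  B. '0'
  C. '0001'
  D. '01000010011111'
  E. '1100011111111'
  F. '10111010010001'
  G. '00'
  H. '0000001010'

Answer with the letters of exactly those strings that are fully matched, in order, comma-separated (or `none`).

A → no match
B → no match
C → no match
D → no match
E → no match
F → no match
G → no match
H → no match

none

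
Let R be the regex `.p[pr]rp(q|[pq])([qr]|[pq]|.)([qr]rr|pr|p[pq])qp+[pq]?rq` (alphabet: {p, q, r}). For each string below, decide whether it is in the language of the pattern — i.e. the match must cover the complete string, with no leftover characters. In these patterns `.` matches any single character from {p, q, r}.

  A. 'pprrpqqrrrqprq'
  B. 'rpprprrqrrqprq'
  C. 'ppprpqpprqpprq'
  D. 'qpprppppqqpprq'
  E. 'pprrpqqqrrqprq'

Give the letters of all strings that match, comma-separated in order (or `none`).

A, C, D, E

A → match
B → no match
C → match
D → match
E → match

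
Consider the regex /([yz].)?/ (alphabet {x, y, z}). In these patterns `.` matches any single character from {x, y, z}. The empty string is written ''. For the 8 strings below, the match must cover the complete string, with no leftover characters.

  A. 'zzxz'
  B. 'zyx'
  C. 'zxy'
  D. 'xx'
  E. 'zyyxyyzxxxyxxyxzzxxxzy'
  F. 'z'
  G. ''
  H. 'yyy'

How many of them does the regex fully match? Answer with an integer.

1

A → no match
B → no match
C → no match
D → no match
E → no match
F → no match
G → match
H → no match
Total matched: 1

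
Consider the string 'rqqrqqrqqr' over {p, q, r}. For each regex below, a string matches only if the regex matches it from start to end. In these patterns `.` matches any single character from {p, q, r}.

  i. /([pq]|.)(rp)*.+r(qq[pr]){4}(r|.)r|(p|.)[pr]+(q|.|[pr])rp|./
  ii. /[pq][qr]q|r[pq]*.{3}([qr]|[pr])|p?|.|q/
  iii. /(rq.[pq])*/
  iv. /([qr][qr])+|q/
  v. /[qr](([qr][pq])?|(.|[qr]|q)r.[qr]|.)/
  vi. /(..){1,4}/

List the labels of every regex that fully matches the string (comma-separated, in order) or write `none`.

i → no match
ii → no match
iii → no match
iv → match
v → no match
vi → no match

iv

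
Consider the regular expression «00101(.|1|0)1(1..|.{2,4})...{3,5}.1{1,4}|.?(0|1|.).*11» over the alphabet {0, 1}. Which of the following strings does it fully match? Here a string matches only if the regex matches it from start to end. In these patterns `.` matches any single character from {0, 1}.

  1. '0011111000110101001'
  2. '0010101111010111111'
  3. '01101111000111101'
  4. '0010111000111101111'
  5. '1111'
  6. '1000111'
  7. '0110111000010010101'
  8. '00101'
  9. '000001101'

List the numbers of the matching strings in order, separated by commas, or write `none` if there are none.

1 → no match
2 → match
3 → no match
4 → match
5 → match
6 → match
7 → no match
8 → no match
9 → no match

2, 4, 5, 6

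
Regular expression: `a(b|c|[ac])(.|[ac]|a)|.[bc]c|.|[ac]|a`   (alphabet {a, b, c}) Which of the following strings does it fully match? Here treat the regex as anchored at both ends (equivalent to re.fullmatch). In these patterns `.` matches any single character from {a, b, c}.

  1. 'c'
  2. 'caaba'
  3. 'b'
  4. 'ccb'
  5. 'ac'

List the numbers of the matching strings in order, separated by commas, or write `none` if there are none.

1, 3

1 → match
2 → no match
3 → match
4 → no match
5 → no match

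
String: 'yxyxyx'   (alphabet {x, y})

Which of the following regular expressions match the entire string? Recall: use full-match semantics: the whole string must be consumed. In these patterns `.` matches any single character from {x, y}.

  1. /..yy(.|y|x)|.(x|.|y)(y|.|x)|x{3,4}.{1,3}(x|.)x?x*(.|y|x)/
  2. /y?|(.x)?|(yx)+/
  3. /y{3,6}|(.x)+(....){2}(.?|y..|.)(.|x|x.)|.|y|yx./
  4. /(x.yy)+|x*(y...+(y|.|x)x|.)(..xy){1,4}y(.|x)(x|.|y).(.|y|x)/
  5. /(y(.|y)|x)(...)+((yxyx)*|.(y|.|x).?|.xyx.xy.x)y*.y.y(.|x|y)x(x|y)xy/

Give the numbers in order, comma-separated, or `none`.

2

1 → no match
2 → match
3 → no match
4 → no match
5 → no match — must end with 'xy'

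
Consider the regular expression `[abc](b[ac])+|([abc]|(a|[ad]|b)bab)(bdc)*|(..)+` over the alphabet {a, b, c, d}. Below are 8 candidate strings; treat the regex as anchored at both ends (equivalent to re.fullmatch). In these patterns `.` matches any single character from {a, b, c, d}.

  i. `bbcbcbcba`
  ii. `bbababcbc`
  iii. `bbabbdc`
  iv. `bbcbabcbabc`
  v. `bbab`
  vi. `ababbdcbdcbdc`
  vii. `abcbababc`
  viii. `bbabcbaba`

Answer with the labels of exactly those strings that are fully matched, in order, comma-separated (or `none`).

i → match
ii → match
iii → match
iv → match
v → match
vi → match
vii → match
viii → match

i, ii, iii, iv, v, vi, vii, viii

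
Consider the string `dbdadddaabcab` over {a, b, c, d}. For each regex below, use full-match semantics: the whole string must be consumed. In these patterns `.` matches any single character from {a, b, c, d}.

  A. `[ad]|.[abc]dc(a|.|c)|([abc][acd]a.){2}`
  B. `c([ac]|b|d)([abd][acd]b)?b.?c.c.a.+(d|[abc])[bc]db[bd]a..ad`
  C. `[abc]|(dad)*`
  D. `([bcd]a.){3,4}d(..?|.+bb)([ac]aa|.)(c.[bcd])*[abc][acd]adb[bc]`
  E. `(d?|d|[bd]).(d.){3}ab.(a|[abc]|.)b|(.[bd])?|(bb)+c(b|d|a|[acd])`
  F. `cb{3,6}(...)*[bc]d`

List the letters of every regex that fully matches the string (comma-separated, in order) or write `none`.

A → no match
B → no match — must start with `c`
C → no match
D → no match
E → match
F → no match — must start with `cb`

E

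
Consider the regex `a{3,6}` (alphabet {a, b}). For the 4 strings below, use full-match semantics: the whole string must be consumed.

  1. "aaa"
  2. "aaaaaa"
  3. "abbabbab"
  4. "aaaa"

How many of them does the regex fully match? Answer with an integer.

1 → match
2 → match
3 → no match — must end with "a"
4 → match
Total matched: 3

3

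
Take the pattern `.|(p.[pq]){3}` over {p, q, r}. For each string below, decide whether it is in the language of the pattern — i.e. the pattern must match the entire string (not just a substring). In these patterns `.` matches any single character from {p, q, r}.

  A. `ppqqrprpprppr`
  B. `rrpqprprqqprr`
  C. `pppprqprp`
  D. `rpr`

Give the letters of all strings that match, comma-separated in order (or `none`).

A → no match
B → no match
C. `pppprqprp` → match
D. `rpr` → no match

C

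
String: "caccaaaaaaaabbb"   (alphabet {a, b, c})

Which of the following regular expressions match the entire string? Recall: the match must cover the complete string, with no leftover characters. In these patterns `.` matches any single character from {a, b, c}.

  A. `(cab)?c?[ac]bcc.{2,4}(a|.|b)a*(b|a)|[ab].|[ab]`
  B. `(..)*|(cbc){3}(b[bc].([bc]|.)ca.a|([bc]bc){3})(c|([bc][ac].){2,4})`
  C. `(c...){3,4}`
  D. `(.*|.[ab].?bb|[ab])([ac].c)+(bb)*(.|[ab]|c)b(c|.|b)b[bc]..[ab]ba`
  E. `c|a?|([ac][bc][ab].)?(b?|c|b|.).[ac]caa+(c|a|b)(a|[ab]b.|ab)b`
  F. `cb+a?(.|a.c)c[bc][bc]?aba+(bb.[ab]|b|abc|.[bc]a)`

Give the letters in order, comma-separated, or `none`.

E

A → no match
B → no match
C → no match
D → no match — must end with "ba"
E → match
F → no match — must start with "cb"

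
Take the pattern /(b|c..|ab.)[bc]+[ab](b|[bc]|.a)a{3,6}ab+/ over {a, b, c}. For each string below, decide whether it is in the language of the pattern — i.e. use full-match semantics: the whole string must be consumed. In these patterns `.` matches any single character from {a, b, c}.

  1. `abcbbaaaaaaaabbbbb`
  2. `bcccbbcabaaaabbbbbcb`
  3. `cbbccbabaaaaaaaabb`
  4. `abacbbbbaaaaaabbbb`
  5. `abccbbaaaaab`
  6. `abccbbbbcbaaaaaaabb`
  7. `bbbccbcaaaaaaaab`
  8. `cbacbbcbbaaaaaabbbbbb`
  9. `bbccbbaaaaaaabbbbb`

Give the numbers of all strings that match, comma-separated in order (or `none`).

1, 3, 4, 5, 6, 7, 8, 9

1 → match
2 → no match
3 → match
4 → match
5 → match
6 → match
7 → match
8 → match
9 → match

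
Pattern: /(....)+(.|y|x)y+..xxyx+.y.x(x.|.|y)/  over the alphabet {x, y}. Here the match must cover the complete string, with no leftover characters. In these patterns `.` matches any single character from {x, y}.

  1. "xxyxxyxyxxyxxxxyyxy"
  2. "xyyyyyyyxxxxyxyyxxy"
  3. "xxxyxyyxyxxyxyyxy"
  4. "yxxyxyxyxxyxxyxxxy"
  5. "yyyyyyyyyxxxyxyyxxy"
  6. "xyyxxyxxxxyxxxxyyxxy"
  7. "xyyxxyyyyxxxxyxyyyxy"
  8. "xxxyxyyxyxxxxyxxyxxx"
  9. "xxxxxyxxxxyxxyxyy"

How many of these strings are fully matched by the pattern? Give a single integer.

6

1 → match
2 → match
3 → no match
4 → match
5 → match
6 → match
7 → match
8 → no match
9 → no match
Total matched: 6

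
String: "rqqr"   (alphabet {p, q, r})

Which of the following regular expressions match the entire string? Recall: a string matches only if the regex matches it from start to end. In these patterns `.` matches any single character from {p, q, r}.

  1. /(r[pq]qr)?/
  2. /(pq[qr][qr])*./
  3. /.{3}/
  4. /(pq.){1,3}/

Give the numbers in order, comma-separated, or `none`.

1

1 → match
2 → no match
3 → no match
4 → no match — must start with "pq"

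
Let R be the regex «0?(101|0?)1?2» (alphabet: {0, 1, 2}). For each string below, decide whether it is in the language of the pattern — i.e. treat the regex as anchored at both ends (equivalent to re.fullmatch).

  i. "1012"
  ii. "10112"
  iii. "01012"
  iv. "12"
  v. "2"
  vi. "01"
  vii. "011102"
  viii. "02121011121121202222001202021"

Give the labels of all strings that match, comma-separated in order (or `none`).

i → match
ii → match
iii → match
iv → match
v → match
vi → no match — must end with "2"
vii → no match
viii → no match — must end with "2"

i, ii, iii, iv, v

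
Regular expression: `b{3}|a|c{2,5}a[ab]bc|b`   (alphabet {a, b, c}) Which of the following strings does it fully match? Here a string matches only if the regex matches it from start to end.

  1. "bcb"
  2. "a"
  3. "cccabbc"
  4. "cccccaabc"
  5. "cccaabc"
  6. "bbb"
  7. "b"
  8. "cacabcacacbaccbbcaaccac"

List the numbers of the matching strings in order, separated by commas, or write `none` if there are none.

2, 3, 4, 5, 6, 7

1 → no match
2 → match
3 → match
4 → match
5 → match
6 → match
7 → match
8 → no match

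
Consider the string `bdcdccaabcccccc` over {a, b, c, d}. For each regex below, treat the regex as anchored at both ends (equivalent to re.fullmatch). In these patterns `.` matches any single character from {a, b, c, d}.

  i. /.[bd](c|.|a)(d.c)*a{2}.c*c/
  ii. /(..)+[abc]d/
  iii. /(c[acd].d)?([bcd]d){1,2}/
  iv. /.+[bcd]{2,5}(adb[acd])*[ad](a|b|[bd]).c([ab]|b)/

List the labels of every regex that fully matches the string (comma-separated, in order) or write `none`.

i → match
ii → no match — must end with `d`
iii → no match — must end with `d`
iv → no match

i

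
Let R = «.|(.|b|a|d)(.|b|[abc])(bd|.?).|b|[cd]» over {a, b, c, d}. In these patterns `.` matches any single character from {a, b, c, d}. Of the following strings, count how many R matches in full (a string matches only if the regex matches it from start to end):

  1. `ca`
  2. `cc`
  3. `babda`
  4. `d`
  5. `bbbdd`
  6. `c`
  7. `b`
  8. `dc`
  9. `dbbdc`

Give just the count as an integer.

1 → no match
2 → no match
3 → match
4 → match
5 → match
6 → match
7 → match
8 → no match
9 → match
Total matched: 6

6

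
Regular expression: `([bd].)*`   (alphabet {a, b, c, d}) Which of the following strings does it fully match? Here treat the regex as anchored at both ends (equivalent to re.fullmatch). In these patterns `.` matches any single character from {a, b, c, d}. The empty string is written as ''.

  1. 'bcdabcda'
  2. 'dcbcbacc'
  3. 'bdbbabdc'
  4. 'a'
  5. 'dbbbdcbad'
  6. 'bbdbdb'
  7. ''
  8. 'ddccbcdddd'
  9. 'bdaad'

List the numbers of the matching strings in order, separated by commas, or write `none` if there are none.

1. 'bcdabcda' → match
2. 'dcbcbacc' → no match
3. 'bdbbabdc' → no match
4. 'a' → no match
5. 'dbbbdcbad' → no match
6. 'bbdbdb' → match
7. '' → match
8. 'ddccbcdddd' → no match
9. 'bdaad' → no match

1, 6, 7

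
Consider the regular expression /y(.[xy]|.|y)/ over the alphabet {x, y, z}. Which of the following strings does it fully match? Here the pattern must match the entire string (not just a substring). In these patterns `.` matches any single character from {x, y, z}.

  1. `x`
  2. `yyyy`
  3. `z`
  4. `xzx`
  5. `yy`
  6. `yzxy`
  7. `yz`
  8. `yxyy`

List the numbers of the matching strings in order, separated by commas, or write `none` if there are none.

5, 7

1. `x` → no match — must start with `y`
2. `yyyy` → no match
3. `z` → no match — must start with `y`
4. `xzx` → no match — must start with `y`
5. `yy` → match
6. `yzxy` → no match
7. `yz` → match
8. `yxyy` → no match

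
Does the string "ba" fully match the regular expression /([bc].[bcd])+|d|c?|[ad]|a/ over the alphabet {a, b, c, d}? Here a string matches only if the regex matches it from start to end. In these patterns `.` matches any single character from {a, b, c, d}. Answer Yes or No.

No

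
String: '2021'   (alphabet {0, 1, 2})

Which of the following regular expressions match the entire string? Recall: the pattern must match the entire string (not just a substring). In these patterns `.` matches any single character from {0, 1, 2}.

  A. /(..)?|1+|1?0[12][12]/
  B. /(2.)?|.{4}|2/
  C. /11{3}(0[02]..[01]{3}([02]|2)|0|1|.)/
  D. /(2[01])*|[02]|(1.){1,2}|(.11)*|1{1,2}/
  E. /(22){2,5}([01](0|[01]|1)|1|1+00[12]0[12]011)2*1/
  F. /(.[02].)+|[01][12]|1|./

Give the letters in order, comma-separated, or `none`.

A → no match
B → match
C → no match — must start with '11'
D → match
E → no match — must start with '22'
F → no match

B, D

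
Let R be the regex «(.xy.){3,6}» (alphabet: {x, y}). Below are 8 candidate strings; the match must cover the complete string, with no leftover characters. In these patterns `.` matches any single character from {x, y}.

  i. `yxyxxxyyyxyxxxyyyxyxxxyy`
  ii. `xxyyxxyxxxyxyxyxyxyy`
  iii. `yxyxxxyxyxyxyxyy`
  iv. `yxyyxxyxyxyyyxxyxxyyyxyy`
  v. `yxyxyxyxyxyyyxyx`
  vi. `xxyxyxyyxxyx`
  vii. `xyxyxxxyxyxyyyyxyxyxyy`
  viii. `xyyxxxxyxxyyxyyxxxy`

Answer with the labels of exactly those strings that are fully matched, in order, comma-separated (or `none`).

i, ii, iii, v, vi

i → match
ii → match
iii → match
iv → no match
v → match
vi → match
vii → no match
viii → no match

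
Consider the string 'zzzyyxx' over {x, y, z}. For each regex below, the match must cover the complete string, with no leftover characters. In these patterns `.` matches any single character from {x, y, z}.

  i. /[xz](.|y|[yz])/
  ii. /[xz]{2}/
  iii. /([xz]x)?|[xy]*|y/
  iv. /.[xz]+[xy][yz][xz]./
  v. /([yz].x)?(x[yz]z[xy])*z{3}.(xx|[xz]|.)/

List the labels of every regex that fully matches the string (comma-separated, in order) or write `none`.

i → no match
ii → no match
iii → no match
iv → match
v → no match

iv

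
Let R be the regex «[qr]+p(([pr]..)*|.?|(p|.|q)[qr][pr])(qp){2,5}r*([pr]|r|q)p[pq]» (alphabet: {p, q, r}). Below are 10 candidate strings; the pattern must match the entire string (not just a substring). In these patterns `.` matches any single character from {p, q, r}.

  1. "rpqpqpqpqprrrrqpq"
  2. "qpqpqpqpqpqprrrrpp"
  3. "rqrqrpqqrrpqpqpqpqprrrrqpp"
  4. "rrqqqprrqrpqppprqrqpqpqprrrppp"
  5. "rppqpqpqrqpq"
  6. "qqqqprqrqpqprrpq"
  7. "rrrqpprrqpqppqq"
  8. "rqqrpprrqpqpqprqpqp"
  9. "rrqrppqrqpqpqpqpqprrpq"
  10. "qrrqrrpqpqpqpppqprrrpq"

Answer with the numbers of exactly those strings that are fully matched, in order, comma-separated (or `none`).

1 → match
2 → match
3 → no match
4 → match
5 → no match
6 → match
7 → no match
8 → no match
9 → match
10 → no match

1, 2, 4, 6, 9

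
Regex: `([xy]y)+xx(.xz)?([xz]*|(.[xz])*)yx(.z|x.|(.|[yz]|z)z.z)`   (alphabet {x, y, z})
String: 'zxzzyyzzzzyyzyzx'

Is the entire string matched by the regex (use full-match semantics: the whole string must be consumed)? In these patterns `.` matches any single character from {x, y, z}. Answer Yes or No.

No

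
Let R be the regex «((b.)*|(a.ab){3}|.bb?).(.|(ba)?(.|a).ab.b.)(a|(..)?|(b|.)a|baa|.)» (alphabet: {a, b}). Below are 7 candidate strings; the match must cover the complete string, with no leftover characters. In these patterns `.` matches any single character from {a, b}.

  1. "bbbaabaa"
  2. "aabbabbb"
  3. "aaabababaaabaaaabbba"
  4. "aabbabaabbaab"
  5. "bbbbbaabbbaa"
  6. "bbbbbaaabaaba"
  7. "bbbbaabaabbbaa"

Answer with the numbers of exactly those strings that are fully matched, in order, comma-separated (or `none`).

1 → match
2 → no match
3 → match
4 → no match
5 → match
6 → no match
7 → no match

1, 3, 5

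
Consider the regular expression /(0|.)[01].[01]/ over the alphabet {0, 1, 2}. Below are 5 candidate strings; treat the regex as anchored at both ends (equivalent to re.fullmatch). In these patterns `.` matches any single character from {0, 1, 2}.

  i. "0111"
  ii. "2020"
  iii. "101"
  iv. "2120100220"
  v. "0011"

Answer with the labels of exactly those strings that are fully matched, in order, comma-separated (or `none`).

i → match
ii → match
iii → no match
iv → no match
v → match

i, ii, v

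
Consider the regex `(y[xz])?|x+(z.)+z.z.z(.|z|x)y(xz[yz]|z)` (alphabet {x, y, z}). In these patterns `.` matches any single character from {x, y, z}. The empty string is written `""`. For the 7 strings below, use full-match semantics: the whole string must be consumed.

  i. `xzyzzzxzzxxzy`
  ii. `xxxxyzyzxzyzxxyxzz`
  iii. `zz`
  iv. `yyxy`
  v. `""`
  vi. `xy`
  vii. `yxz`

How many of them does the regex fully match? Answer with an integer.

1

i → no match
ii → no match
iii → no match
iv → no match
v → match
vi → no match
vii → no match
Total matched: 1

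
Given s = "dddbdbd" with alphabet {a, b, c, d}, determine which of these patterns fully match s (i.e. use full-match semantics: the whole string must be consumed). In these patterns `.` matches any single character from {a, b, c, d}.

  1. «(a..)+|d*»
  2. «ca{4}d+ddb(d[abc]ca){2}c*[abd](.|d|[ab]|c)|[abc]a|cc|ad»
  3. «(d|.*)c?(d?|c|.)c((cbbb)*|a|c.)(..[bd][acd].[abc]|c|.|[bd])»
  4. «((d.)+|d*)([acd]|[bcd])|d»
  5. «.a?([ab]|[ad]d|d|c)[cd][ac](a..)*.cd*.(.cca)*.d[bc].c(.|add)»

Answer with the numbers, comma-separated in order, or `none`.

4

1 → no match
2 → no match
3 → no match
4 → match
5 → no match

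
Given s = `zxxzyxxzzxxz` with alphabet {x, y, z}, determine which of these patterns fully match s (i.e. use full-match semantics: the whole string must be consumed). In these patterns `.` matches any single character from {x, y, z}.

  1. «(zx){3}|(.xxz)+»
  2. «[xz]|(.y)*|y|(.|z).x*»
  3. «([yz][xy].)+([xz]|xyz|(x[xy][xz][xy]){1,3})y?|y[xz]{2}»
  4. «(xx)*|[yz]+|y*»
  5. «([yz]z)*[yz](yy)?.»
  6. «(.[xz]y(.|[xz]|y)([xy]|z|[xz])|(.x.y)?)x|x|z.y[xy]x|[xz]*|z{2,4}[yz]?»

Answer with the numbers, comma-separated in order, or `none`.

1 → match
2 → no match
3 → no match
4 → no match
5 → no match
6 → no match

1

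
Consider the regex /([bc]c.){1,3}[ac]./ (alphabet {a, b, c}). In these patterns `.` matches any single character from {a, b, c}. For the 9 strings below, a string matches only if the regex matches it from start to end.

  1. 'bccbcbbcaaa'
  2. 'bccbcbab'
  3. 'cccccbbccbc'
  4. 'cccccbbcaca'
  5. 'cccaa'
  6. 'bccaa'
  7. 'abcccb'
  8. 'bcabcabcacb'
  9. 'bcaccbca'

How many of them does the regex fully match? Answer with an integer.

1 → match
2 → match
3 → no match
4 → match
5 → match
6 → match
7 → no match
8 → match
9 → match
Total matched: 7

7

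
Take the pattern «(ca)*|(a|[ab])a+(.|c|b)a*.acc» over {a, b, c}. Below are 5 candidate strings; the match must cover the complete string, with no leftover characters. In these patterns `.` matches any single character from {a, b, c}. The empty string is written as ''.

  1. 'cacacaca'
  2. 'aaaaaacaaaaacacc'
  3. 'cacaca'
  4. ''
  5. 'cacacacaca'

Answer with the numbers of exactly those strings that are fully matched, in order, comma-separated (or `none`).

1 → match
2 → match
3 → match
4 → match
5 → match

1, 2, 3, 4, 5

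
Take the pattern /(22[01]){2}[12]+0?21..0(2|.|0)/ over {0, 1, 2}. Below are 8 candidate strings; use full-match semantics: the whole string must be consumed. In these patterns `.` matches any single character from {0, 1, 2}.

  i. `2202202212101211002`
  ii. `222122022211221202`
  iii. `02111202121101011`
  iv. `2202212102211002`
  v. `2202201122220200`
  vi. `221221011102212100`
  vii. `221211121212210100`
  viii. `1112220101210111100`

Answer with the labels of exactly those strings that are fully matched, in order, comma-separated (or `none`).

none

i → no match
ii → no match
iii → no match — must start with `22`
iv → no match
v → no match
vi → no match
vii → no match
viii → no match — must start with `22`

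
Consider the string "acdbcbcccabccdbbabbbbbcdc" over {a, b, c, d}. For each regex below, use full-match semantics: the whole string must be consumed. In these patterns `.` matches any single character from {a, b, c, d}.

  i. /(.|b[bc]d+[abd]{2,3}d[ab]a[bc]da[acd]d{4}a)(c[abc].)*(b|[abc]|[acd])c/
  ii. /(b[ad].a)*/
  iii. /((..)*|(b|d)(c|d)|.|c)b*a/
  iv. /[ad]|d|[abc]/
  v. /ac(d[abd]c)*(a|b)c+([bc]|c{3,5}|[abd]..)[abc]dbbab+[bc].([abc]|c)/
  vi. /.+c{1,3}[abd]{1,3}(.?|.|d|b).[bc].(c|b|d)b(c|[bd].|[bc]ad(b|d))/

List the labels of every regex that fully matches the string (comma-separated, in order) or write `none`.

v

i → no match
ii → no match
iii → no match — must end with "a"
iv → no match
v → match
vi → no match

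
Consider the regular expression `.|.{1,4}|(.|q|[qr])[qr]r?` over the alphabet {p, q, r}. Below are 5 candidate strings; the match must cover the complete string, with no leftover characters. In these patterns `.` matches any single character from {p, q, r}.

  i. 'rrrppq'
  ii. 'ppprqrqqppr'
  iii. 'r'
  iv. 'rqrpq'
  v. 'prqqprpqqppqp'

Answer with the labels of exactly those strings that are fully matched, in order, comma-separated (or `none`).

iii

i → no match
ii → no match
iii → match
iv → no match
v → no match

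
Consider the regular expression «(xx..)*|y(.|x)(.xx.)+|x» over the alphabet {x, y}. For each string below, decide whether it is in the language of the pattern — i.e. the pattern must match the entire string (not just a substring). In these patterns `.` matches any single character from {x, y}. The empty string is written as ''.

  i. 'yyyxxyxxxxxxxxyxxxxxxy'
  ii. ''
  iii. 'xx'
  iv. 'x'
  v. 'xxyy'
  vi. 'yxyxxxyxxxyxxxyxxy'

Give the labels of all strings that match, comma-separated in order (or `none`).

i, ii, iv, v, vi

i → match
ii → match
iii → no match
iv → match
v → match
vi → match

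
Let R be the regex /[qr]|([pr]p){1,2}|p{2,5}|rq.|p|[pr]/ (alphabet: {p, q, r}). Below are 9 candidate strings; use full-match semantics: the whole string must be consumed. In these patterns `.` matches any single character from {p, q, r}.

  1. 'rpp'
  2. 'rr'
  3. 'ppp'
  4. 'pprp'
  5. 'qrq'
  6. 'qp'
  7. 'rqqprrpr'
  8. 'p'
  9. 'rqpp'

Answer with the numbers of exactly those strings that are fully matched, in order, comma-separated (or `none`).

3, 4, 8

1 → no match
2 → no match
3 → match
4 → match
5 → no match
6 → no match
7 → no match
8 → match
9 → no match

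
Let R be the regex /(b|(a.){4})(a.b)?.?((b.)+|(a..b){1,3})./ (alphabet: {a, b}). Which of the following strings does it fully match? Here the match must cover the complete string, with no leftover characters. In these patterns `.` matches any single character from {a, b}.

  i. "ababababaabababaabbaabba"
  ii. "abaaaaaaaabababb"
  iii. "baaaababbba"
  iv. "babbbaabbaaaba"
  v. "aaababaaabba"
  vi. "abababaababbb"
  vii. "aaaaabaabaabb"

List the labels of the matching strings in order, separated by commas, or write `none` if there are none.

i → match
ii → match
iii → match
iv → match
v → match
vi → match
vii → no match

i, ii, iii, iv, v, vi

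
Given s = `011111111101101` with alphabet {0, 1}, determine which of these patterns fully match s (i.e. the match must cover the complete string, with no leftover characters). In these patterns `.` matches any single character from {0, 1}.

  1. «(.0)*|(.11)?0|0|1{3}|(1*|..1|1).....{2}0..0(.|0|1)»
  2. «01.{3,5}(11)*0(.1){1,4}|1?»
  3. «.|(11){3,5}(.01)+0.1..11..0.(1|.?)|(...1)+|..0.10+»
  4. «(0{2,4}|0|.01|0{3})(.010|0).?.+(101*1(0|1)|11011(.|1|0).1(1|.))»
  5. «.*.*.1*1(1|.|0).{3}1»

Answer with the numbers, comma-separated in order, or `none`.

1 → no match
2 → match
3 → no match
4 → no match
5 → match

2, 5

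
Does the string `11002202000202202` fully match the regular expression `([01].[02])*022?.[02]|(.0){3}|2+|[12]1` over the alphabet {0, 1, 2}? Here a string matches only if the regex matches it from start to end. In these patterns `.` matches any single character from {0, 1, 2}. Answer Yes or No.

Yes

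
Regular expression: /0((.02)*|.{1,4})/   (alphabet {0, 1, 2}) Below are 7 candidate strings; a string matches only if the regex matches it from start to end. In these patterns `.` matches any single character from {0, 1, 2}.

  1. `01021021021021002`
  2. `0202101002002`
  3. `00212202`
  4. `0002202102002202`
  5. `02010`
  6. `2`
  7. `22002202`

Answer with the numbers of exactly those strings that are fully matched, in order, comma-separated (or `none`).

1 → no match
2 → no match
3 → no match
4 → match
5 → match
6 → no match — must start with `0`
7 → no match — must start with `0`

4, 5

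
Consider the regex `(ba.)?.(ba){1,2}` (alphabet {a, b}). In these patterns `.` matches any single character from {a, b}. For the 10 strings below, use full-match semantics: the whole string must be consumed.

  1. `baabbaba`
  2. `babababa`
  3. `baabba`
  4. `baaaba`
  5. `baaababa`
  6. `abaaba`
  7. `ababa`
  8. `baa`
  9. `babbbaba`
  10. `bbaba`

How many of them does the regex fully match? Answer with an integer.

8

1. `baabbaba` → match
2. `babababa` → match
3. `baabba` → match
4. `baaaba` → match
5. `baaababa` → match
6. `abaaba` → no match
7. `ababa` → match
8. `baa` → no match — must end with `ba`
9. `babbbaba` → match
10. `bbaba` → match
Total matched: 8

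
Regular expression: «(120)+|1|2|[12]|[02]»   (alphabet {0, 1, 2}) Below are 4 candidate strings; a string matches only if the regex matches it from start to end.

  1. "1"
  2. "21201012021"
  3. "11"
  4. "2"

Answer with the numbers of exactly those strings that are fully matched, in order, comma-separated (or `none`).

1, 4

1 → match
2 → no match
3 → no match
4 → match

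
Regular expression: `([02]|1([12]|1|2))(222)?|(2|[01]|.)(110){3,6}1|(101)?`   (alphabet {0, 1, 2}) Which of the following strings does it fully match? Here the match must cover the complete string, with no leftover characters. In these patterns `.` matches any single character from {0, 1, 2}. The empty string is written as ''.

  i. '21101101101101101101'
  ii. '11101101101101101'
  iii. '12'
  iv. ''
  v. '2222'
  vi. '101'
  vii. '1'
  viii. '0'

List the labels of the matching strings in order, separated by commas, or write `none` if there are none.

i → match
ii → match
iii. '12' → match
iv. '' → match
v. '2222' → match
vi. '101' → match
vii. '1' → no match
viii. '0' → match

i, ii, iii, iv, v, vi, viii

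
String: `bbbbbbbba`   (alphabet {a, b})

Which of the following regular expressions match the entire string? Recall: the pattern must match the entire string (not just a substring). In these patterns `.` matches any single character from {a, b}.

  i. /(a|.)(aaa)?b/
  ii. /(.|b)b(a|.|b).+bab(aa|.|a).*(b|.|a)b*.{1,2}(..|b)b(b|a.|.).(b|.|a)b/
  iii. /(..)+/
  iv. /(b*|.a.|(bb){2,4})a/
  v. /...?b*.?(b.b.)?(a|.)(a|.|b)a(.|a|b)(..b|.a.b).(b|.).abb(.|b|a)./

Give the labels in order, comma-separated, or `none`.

i → no match — must end with `b`
ii → no match — must end with `b`
iii → no match
iv → match
v → no match

iv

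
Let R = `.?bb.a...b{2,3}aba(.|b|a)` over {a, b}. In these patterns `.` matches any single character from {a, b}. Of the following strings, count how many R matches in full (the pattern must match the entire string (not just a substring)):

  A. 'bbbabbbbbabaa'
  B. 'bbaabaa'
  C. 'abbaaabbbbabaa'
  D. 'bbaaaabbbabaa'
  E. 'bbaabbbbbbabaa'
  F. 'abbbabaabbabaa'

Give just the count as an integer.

A → match
B → no match
C → match
D → match
E → match
F → match
Total matched: 5

5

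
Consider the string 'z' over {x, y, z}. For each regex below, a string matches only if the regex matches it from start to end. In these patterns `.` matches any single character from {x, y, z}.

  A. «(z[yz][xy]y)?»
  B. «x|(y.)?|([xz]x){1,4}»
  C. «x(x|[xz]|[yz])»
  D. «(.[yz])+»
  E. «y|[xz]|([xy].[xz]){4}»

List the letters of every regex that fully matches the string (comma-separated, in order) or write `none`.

A → no match
B → no match
C → no match — must start with 'x'
D → no match
E → match

E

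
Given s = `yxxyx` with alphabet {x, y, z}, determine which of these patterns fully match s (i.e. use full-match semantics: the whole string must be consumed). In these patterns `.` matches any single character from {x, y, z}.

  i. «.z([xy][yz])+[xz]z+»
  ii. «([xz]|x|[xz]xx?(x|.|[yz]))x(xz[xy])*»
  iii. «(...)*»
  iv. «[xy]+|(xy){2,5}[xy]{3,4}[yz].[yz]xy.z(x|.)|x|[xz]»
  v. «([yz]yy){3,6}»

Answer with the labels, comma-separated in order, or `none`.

i → no match — must end with `z`
ii → no match
iii → no match
iv → match
v → no match — must end with `yy`

iv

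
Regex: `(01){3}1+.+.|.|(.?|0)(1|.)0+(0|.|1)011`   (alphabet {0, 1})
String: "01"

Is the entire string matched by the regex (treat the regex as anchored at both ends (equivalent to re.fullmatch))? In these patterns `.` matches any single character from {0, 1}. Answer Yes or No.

No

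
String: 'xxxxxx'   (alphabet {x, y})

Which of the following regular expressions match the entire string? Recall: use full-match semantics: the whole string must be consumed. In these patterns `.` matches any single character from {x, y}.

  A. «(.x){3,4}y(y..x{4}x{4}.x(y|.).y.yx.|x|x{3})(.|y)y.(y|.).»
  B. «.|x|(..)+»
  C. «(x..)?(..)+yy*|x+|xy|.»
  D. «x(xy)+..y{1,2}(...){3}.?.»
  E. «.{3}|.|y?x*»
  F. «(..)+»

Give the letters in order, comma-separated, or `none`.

A → no match
B → match
C → match
D → no match — must start with 'xxy'
E → match
F → match

B, C, E, F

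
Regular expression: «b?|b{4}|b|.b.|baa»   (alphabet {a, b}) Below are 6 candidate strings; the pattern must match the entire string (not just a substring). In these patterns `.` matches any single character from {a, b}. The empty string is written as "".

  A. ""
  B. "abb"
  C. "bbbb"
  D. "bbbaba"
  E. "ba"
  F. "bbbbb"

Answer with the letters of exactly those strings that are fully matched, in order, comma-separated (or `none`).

A, B, C

A → match
B → match
C → match
D → no match
E → no match
F → no match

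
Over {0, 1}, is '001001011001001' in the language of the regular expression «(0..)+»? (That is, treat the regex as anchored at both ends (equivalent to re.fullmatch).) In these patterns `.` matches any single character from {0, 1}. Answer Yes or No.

Yes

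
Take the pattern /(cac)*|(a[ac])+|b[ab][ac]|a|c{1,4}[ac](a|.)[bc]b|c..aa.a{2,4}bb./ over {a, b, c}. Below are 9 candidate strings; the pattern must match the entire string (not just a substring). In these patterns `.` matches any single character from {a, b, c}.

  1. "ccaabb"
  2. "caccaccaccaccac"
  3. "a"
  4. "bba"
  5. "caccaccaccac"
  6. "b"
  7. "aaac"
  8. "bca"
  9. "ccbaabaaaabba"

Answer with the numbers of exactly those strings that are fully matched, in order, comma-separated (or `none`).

1, 2, 3, 4, 5, 7, 9

1. "ccaabb" → match
2 → match
3. "a" → match
4. "bba" → match
5. "caccaccaccac" → match
6. "b" → no match
7. "aaac" → match
8. "bca" → no match
9 → match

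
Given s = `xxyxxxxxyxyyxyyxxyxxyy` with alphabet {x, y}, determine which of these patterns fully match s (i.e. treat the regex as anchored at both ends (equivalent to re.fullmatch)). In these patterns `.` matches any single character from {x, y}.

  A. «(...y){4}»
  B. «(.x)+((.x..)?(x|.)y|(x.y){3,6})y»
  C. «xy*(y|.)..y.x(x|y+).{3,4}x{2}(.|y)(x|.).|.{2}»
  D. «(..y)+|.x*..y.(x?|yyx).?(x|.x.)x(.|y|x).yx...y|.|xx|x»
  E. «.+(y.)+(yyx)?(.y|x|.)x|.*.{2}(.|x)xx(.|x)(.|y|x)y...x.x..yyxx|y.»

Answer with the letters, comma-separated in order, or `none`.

B

A → no match
B → match
C → no match
D → no match
E → no match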